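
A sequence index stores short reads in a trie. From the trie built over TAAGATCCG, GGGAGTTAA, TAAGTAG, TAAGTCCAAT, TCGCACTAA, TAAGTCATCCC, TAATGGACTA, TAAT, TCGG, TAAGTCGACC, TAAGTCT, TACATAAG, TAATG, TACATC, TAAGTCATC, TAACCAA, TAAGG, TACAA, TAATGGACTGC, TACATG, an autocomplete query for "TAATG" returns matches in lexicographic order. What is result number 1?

TAATG

Filter for "TAATG…" and sort: "TAATG", "TAATGGACTA", "TAATGGACTGC"
The 1st is TAATG.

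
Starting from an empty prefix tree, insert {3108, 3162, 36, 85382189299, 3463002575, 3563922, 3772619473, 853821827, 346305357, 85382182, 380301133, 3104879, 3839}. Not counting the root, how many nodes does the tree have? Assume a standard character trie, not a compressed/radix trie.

62

For each word, the new-node count is its length minus the longest prefix already in the trie:
  "3108" → 4 new (3, 1, 0, 8)
  "3162" → prefix "31" already present; 2 new (6, 2)
  "36" → prefix "3" already present; 1 new (6)
  "85382189299" → 11 new (8, 5, 3, 8, 2, 1, 8, 9, 2, 9, 9)
  "3463002575" → prefix "3" already present; 9 new (4, 6, 3, 0, 0, 2, 5, 7, 5)
  "3563922" → prefix "3" already present; 6 new (5, 6, 3, 9, 2, 2)
  "3772619473" → prefix "3" already present; 9 new (7, 7, 2, 6, 1, 9, 4, 7, 3)
  "853821827" → prefix "8538218" already present; 2 new (2, 7)
  "346305357" → prefix "34630" already present; 4 new (5, 3, 5, 7)
  "85382182" → prefix "85382182" already present; 0 new (none)
  "380301133" → prefix "3" already present; 8 new (8, 0, 3, 0, 1, 1, 3, 3)
  "3104879" → prefix "310" already present; 4 new (4, 8, 7, 9)
  "3839" → prefix "38" already present; 2 new (3, 9)
Total nodes = 4 + 2 + 1 + 11 + 9 + 6 + 9 + 2 + 4 + 0 + 8 + 4 + 2 = 62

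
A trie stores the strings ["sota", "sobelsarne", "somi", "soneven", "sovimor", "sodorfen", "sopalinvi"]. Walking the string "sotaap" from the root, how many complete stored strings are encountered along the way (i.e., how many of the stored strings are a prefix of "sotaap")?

1

Check each prefix of "sotaap" against the stored set — each match is an end-marker on the path.
Prefixes of the query that are stored words: "sota"
Count: 1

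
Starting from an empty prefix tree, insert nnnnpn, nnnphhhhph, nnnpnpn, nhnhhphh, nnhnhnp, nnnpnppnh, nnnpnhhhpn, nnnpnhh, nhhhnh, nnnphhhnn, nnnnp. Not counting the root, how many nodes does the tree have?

Count nodes per top-level branch (shared prefixes stored once):
  'n'-branch (nhhhnh, nhnhhphh, nnhnhnp, nnnnp, nnnnpn, nnnphhhhph, nnnphhhnn, nnnpnhh, nnnpnhhhpn, nnnpnpn, nnnpnppnh): 42 nodes
Sum: 42

42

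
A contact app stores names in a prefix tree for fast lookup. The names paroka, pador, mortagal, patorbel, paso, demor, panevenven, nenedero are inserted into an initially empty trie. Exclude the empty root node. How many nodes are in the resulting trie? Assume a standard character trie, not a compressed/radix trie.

46

Trace insertions, counting only characters that open a new branch:
  "paroka" → 6 new (p, a, r, o, k, a)
  "pador" → prefix "pa" already present; 3 new (d, o, r)
  "mortagal" → 8 new (m, o, r, t, a, g, a, l)
  "patorbel" → prefix "pa" already present; 6 new (t, o, r, b, e, l)
  "paso" → prefix "pa" already present; 2 new (s, o)
  "demor" → 5 new (d, e, m, o, r)
  "panevenven" → prefix "pa" already present; 8 new (n, e, v, e, n, v, e, n)
  "nenedero" → 8 new (n, e, n, e, d, e, r, o)
Total nodes = 6 + 3 + 8 + 6 + 2 + 5 + 8 + 8 = 46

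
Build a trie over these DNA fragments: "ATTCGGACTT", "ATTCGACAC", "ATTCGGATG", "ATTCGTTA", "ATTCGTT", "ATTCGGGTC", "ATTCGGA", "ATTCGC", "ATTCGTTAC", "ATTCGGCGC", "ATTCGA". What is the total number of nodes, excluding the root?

Insert word by word; a character creates a node only if that edge doesn't already exist:
  "ATTCGGACTT" → 10 new (A, T, T, C, G, G, A, C, T, T)
  "ATTCGACAC" → prefix "ATTCG" already present; 4 new (A, C, A, C)
  "ATTCGGATG" → prefix "ATTCGGA" already present; 2 new (T, G)
  "ATTCGTTA" → prefix "ATTCG" already present; 3 new (T, T, A)
  "ATTCGTT" → prefix "ATTCGTT" already present; 0 new (none)
  "ATTCGGGTC" → prefix "ATTCGG" already present; 3 new (G, T, C)
  "ATTCGGA" → prefix "ATTCGGA" already present; 0 new (none)
  "ATTCGC" → prefix "ATTCG" already present; 1 new (C)
  "ATTCGTTAC" → prefix "ATTCGTTA" already present; 1 new (C)
  "ATTCGGCGC" → prefix "ATTCGG" already present; 3 new (C, G, C)
  "ATTCGA" → prefix "ATTCGA" already present; 0 new (none)
Total nodes = 10 + 4 + 2 + 3 + 0 + 3 + 0 + 1 + 1 + 3 + 0 = 27

27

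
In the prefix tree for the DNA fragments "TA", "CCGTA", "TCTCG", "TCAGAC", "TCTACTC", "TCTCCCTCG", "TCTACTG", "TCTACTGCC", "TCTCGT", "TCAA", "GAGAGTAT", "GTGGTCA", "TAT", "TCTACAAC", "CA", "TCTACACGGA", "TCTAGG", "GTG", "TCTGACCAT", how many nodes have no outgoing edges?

15

Leaves are exactly the stored words that no other stored word extends.
Those words: "CA", "CCGTA", "GAGAGTAT", "GTGGTCA", "TAT", "TCAA", "TCAGAC", "TCTACAAC", "TCTACACGGA", "TCTACTC", "TCTACTGCC", "TCTAGG", "TCTCCCTCG", "TCTCGT", "TCTGACCAT"
Leaf count: 15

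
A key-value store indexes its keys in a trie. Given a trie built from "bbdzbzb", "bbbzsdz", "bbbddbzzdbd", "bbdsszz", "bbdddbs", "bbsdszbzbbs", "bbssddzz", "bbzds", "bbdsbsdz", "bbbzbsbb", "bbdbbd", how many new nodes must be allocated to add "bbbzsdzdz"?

2

"bbbzsdz" is already a path in the trie; the remaining "dz" must be added.
Each of the 2 remaining characters creates one node.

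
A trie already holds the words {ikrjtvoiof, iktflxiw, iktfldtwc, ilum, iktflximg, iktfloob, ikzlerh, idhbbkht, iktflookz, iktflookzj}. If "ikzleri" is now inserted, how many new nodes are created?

Walking "ikzleri" from the root, the first 6 characters ("ikzler") follow existing edges; "i" is the first miss.
New nodes needed: |"ikzleri"| − 6 = 7 − 6 = 1.

1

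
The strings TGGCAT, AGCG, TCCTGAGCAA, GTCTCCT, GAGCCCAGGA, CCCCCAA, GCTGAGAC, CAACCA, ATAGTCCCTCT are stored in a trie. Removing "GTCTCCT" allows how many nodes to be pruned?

6

A node on "GTCTCCT"'s path can go only if nothing else ends at it or branches off below it.
The suffix "TCTCCT" (6 nodes) is used only by "GTCTCCT"; the node for "G" still has the child "A", so pruning stops there.
Nodes removed: 6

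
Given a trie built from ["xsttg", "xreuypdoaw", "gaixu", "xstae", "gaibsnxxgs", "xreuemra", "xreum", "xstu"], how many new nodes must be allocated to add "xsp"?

1

The longest prefix of "xsp" already in the trie is "xs" (length 2).
New nodes needed: |"xsp"| − 2 = 3 − 2 = 1.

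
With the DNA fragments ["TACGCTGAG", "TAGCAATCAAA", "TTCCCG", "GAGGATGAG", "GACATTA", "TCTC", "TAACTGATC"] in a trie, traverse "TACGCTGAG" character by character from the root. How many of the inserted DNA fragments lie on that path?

1

Walk "TACGCTGAG" from the root; an end-of-word marker is hit whenever a stored word is a prefix of "TACGCTGAG".
Prefixes of the query that are stored words: "TACGCTGAG"
Count: 1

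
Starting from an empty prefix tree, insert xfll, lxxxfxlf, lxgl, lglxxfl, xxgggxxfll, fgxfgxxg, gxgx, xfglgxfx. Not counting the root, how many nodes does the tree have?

47

For each word, the new-node count is its length minus the longest prefix already in the trie:
  "xfll" → 4 new (x, f, l, l)
  "lxxxfxlf" → 8 new (l, x, x, x, f, x, l, f)
  "lxgl" → prefix "lx" already present; 2 new (g, l)
  "lglxxfl" → prefix "l" already present; 6 new (g, l, x, x, f, l)
  "xxgggxxfll" → prefix "x" already present; 9 new (x, g, g, g, x, x, f, l, l)
  "fgxfgxxg" → 8 new (f, g, x, f, g, x, x, g)
  "gxgx" → 4 new (g, x, g, x)
  "xfglgxfx" → prefix "xf" already present; 6 new (g, l, g, x, f, x)
Total nodes = 4 + 8 + 2 + 6 + 9 + 8 + 4 + 6 = 47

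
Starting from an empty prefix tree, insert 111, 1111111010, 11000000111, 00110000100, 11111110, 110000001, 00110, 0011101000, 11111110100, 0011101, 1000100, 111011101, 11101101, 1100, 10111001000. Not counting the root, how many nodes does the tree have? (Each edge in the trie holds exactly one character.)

60

Count nodes per top-level branch (shared prefixes stored once):
  '0'-branch (00110, 00110000100, 0011101, 0011101000): 17 nodes
  '1'-branch (1000100, 10111001000, 1100, 110000001, 11000000111, 111, 11101101, 111011101, 11111110, 1111111010, 11111110100): 43 nodes
Sum: 60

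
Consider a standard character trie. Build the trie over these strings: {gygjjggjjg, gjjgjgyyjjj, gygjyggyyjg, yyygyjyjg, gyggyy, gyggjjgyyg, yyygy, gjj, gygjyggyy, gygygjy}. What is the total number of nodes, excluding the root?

49

Insert word by word; a character creates a node only if that edge doesn't already exist:
  "gygjjggjjg" → 10 new (g, y, g, j, j, g, g, j, j, g)
  "gjjgjgyyjjj" → prefix "g" already present; 10 new (j, j, g, j, g, y, y, j, j, j)
  "gygjyggyyjg" → prefix "gygj" already present; 7 new (y, g, g, y, y, j, g)
  "yyygyjyjg" → 9 new (y, y, y, g, y, j, y, j, g)
  "gyggyy" → prefix "gyg" already present; 3 new (g, y, y)
  "gyggjjgyyg" → prefix "gygg" already present; 6 new (j, j, g, y, y, g)
  "yyygy" → prefix "yyygy" already present; 0 new (none)
  "gjj" → prefix "gjj" already present; 0 new (none)
  "gygjyggyy" → prefix "gygjyggyy" already present; 0 new (none)
  "gygygjy" → prefix "gyg" already present; 4 new (y, g, j, y)
Total nodes = 10 + 10 + 7 + 9 + 3 + 6 + 0 + 0 + 0 + 4 = 49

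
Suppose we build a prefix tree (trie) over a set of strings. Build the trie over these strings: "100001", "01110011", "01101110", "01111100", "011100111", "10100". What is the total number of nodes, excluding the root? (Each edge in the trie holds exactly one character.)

27

Count nodes per top-level branch (shared prefixes stored once):
  '0'-branch (01101110, 01110011, 011100111, 01111100): 18 nodes
  '1'-branch (100001, 10100): 9 nodes
Sum: 27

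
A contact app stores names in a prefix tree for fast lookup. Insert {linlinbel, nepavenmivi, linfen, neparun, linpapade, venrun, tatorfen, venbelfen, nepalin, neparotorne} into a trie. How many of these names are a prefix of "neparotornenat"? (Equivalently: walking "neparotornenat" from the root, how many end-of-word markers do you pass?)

1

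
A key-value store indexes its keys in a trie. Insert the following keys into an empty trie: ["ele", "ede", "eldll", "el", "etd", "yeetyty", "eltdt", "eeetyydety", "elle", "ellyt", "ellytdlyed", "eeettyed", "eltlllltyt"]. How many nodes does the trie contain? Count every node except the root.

Trace insertions, counting only characters that open a new branch:
  "ele" → 3 new (e, l, e)
  "ede" → prefix "e" already present; 2 new (d, e)
  "eldll" → prefix "el" already present; 3 new (d, l, l)
  "el" → prefix "el" already present; 0 new (none)
  "etd" → prefix "e" already present; 2 new (t, d)
  "yeetyty" → 7 new (y, e, e, t, y, t, y)
  "eltdt" → prefix "el" already present; 3 new (t, d, t)
  "eeetyydety" → prefix "e" already present; 9 new (e, e, t, y, y, d, e, t, y)
  "elle" → prefix "el" already present; 2 new (l, e)
  "ellyt" → prefix "ell" already present; 2 new (y, t)
  "ellytdlyed" → prefix "ellyt" already present; 5 new (d, l, y, e, d)
  "eeettyed" → prefix "eeet" already present; 4 new (t, y, e, d)
  "eltlllltyt" → prefix "elt" already present; 7 new (l, l, l, l, t, y, t)
Total nodes = 3 + 2 + 3 + 0 + 2 + 7 + 3 + 9 + 2 + 2 + 5 + 4 + 7 = 49

49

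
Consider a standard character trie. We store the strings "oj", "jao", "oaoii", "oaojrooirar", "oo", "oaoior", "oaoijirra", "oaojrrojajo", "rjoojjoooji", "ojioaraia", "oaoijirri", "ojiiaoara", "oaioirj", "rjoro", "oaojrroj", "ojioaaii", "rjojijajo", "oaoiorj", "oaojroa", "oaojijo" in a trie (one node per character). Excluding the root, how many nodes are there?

Trace insertions, counting only characters that open a new branch:
  "oj" → 2 new (o, j)
  "jao" → 3 new (j, a, o)
  "oaoii" → prefix "o" already present; 4 new (a, o, i, i)
  "oaojrooirar" → prefix "oao" already present; 8 new (j, r, o, o, i, r, a, r)
  "oo" → prefix "o" already present; 1 new (o)
  "oaoior" → prefix "oaoi" already present; 2 new (o, r)
  "oaoijirra" → prefix "oaoi" already present; 5 new (j, i, r, r, a)
  "oaojrrojajo" → prefix "oaojr" already present; 6 new (r, o, j, a, j, o)
  "rjoojjoooji" → 11 new (r, j, o, o, j, j, o, o, o, j, i)
  "ojioaraia" → prefix "oj" already present; 7 new (i, o, a, r, a, i, a)
  "oaoijirri" → prefix "oaoijirr" already present; 1 new (i)
  "ojiiaoara" → prefix "oji" already present; 6 new (i, a, o, a, r, a)
  "oaioirj" → prefix "oa" already present; 5 new (i, o, i, r, j)
  "rjoro" → prefix "rjo" already present; 2 new (r, o)
  "oaojrroj" → prefix "oaojrroj" already present; 0 new (none)
  "ojioaaii" → prefix "ojioa" already present; 3 new (a, i, i)
  "rjojijajo" → prefix "rjo" already present; 6 new (j, i, j, a, j, o)
  "oaoiorj" → prefix "oaoior" already present; 1 new (j)
  "oaojroa" → prefix "oaojro" already present; 1 new (a)
  "oaojijo" → prefix "oaoj" already present; 3 new (i, j, o)
Total nodes = 2 + 3 + 4 + 8 + 1 + 2 + 5 + 6 + 11 + 7 + 1 + 6 + 5 + 2 + 0 + 3 + 6 + 1 + 1 + 3 = 77

77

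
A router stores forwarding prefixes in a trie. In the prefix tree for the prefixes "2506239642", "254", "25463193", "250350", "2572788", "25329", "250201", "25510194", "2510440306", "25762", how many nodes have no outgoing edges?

A leaf is a node with no children — equivalently, the end of a word that is not a proper prefix of any other stored word.
Those words: "250201", "250350", "2506239642", "2510440306", "25329", "25463193", "25510194", "2572788", "25762"
Leaf count: 9

9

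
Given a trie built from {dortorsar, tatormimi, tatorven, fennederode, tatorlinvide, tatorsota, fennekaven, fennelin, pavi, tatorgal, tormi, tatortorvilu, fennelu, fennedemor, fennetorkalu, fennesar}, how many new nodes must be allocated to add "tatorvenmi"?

"tatorven" is already a path in the trie; the remaining "mi" must be added.
Each of the 2 remaining characters creates one node.

2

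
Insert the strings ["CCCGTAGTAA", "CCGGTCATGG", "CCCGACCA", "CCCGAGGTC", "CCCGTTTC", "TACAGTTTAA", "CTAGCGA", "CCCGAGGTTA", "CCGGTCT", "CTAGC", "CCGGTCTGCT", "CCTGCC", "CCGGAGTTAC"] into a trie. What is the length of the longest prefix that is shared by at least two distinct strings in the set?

8

Look for the deepest trie node that still has at least two words in its subtree.
"CCCGAGGTC" and "CCCGAGGTTA" agree on "CCCGAGGT" (8 characters) before diverging; nothing deeper is shared.
Longest shared-prefix length: 8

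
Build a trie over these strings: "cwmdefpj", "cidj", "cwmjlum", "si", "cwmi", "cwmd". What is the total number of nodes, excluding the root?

For each word, the new-node count is its length minus the longest prefix already in the trie:
  "cwmdefpj" → 8 new (c, w, m, d, e, f, p, j)
  "cidj" → prefix "c" already present; 3 new (i, d, j)
  "cwmjlum" → prefix "cwm" already present; 4 new (j, l, u, m)
  "si" → 2 new (s, i)
  "cwmi" → prefix "cwm" already present; 1 new (i)
  "cwmd" → prefix "cwmd" already present; 0 new (none)
Total nodes = 8 + 3 + 4 + 2 + 1 + 0 = 18

18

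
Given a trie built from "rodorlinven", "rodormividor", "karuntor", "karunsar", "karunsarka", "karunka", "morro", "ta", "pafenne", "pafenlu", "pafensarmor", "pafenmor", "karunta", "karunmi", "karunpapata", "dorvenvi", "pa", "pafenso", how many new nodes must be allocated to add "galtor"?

6

Nothing in the trie begins with "g"; the whole of "galtor" is new.
6 − 0 = 6 new nodes.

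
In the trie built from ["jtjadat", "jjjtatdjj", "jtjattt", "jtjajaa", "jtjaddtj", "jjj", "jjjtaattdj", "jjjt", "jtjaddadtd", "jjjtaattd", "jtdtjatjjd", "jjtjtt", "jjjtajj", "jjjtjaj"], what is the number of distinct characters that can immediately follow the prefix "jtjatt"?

1

Walk "jtjatt" from the root, arriving at one node.
Distinct next characters after "jtjatt": t.
That node has 1 child edge.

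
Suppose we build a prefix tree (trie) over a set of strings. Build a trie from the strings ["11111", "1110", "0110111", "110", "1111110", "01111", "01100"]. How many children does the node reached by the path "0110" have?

2

Follow the path "0110" to its node, then look at its outgoing edges.
Characters that immediately follow "0110" among the stored strings: {0, 1}.
That node has 2 child edges.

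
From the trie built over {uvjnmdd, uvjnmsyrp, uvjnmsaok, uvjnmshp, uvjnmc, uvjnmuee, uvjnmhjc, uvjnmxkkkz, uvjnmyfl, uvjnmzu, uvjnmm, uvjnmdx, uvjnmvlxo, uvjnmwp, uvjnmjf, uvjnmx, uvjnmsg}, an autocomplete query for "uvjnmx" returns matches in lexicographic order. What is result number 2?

uvjnmxkkkz

DFS of the "uvjnmx" subtree visits, in order: "uvjnmx", "uvjnmxkkkz"
The 2nd is uvjnmxkkkz.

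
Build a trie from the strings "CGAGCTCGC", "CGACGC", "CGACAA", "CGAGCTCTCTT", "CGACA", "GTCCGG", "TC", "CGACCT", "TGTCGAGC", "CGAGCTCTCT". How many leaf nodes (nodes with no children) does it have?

8

Leaves are exactly the stored words that no other stored word extends.
Those words: "CGACAA", "CGACCT", "CGACGC", "CGAGCTCGC", "CGAGCTCTCTT", "GTCCGG", "TC", "TGTCGAGC"
Leaf count: 8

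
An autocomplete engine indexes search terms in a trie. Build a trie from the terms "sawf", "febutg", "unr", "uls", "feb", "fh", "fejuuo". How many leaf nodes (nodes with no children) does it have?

6

A leaf is a node with no children — equivalently, the end of a word that is not a proper prefix of any other stored word.
Those words: "febutg", "fejuuo", "fh", "sawf", "uls", "unr"
Leaf count: 6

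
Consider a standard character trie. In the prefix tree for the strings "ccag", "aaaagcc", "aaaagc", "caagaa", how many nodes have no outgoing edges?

A leaf is a node with no children — equivalently, the end of a word that is not a proper prefix of any other stored word.
Those words: "aaaagcc", "caagaa", "ccag"
Leaf count: 3

3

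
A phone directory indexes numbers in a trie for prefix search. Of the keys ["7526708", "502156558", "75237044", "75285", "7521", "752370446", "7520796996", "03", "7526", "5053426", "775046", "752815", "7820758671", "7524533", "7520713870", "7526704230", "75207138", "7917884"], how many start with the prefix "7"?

15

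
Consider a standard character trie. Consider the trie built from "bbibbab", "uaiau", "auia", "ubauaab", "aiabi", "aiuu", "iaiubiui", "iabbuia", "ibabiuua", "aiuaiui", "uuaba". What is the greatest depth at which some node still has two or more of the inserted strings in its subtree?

3

Look for the deepest trie node that still has at least two words in its subtree.
e.g. "aiuaiui" and "aiuu" share the prefix "aiu" of length 3; no pair shares a longer one.
Longest shared-prefix length: 3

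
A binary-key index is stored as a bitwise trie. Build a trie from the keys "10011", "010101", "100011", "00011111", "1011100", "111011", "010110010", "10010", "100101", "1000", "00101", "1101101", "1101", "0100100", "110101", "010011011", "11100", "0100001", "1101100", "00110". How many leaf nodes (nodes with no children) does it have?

Leaves are exactly the stored words that no other stored word extends.
Those words: "00011111", "00101", "00110", "0100001", "0100100", "010011011", "010101", "010110010", "100011", "100101", "10011", "1011100", "110101", "1101100", "1101101", "11100", "111011"
Leaf count: 17

17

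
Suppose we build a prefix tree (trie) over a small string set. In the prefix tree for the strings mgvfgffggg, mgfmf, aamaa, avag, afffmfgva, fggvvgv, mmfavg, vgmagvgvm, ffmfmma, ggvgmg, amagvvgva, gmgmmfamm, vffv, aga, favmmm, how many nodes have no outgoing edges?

15

A leaf is a node with no children — equivalently, the end of a word that is not a proper prefix of any other stored word.
Those words: "aamaa", "afffmfgva", "aga", "amagvvgva", "avag", "favmmm", "ffmfmma", "fggvvgv", "ggvgmg", "gmgmmfamm", "mgfmf", "mgvfgffggg", "mmfavg", "vffv", "vgmagvgvm"
Leaf count: 15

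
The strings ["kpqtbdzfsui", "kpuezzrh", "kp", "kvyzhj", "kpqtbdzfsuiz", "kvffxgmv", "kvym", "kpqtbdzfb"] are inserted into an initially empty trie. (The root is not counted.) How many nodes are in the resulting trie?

Trie structure (* marks end of a word):
(root)
└─ k
   ├─ p *
   │  ├─ q
   │  │  └─ t
   │  │     └─ b
   │  │        └─ d
   │  │           └─ z
   │  │              └─ f
   │  │                 ├─ b *
   │  │                 └─ s
   │  │                    └─ u
   │  │                       └─ i *
   │  │                          └─ z *
   │  └─ u
   │     └─ e
   │        └─ z
   │           └─ z
   │              └─ r
   │                 └─ h *
   └─ v
      ├─ f
      │  └─ f
      │     └─ x
      │        └─ g
      │           └─ m
      │              └─ v *
      └─ y
         ├─ m *
         └─ z
            └─ h
               └─ j *
Counting every labelled node above: 31.

31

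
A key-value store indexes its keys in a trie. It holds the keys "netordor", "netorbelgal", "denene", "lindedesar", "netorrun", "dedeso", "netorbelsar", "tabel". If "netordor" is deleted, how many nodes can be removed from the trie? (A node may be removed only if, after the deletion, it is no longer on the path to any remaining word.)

After clearing the end-marker at "netordor", prune upward until reaching a node still needed by another word.
The suffix "dor" (3 nodes) is used only by "netordor"; the node for "netor" still has the child "b", so pruning stops there.
Nodes removed: 3

3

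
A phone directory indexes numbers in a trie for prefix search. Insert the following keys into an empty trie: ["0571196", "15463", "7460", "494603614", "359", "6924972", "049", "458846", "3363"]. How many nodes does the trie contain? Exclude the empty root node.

45

Trace insertions, counting only characters that open a new branch:
  "0571196" → 7 new (0, 5, 7, 1, 1, 9, 6)
  "15463" → 5 new (1, 5, 4, 6, 3)
  "7460" → 4 new (7, 4, 6, 0)
  "494603614" → 9 new (4, 9, 4, 6, 0, 3, 6, 1, 4)
  "359" → 3 new (3, 5, 9)
  "6924972" → 7 new (6, 9, 2, 4, 9, 7, 2)
  "049" → prefix "0" already present; 2 new (4, 9)
  "458846" → prefix "4" already present; 5 new (5, 8, 8, 4, 6)
  "3363" → prefix "3" already present; 3 new (3, 6, 3)
Total nodes = 7 + 5 + 4 + 9 + 3 + 7 + 2 + 5 + 3 = 45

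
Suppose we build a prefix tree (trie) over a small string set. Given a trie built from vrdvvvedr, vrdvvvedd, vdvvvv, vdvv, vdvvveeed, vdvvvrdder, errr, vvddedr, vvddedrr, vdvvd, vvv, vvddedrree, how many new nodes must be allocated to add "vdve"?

The longest prefix of "vdve" already in the trie is "vdv" (length 3).
New nodes needed: |"vdve"| − 3 = 4 − 3 = 1.

1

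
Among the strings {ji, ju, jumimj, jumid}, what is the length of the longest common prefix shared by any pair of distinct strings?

Look for the deepest trie node that still has at least two words in its subtree.
e.g. "jumid" and "jumimj" share the prefix "jumi" of length 4; no pair shares a longer one.
Longest shared-prefix length: 4

4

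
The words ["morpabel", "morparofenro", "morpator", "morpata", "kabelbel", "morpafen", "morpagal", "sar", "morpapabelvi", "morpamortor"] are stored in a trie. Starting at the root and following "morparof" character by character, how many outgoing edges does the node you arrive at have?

1

Follow the path "morparof" to its node, then look at its outgoing edges.
Characters that immediately follow "morparof" among the stored strings: {e}.
That node has 1 child edge.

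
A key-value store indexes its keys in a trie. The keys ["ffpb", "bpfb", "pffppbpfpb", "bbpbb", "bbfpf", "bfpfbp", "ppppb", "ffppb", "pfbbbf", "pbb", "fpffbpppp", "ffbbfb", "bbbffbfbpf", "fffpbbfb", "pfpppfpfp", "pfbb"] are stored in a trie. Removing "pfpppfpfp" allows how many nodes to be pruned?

7

After clearing the end-marker at "pfpppfpfp", prune upward until reaching a node still needed by another word.
The suffix "pppfpfp" (7 nodes) is used only by "pfpppfpfp"; the node for "pf" still has the child "f", so pruning stops there.
Nodes removed: 7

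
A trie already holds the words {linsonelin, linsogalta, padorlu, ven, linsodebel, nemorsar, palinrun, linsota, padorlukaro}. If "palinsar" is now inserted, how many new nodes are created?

3

"palin" is already a path in the trie; the remaining "sar" must be added.
Each of the 3 remaining characters creates one node.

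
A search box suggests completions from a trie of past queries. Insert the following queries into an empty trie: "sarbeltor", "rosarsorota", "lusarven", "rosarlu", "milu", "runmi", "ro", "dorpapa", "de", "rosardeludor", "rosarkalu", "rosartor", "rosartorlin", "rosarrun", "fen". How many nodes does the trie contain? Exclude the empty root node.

69

Trace insertions, counting only characters that open a new branch:
  "sarbeltor" → 9 new (s, a, r, b, e, l, t, o, r)
  "rosarsorota" → 11 new (r, o, s, a, r, s, o, r, o, t, a)
  "lusarven" → 8 new (l, u, s, a, r, v, e, n)
  "rosarlu" → prefix "rosar" already present; 2 new (l, u)
  "milu" → 4 new (m, i, l, u)
  "runmi" → prefix "r" already present; 4 new (u, n, m, i)
  "ro" → prefix "ro" already present; 0 new (none)
  "dorpapa" → 7 new (d, o, r, p, a, p, a)
  "de" → prefix "d" already present; 1 new (e)
  "rosardeludor" → prefix "rosar" already present; 7 new (d, e, l, u, d, o, r)
  "rosarkalu" → prefix "rosar" already present; 4 new (k, a, l, u)
  "rosartor" → prefix "rosar" already present; 3 new (t, o, r)
  "rosartorlin" → prefix "rosartor" already present; 3 new (l, i, n)
  "rosarrun" → prefix "rosar" already present; 3 new (r, u, n)
  "fen" → 3 new (f, e, n)
Total nodes = 9 + 11 + 8 + 2 + 4 + 4 + 0 + 7 + 1 + 7 + 4 + 3 + 3 + 3 + 3 = 69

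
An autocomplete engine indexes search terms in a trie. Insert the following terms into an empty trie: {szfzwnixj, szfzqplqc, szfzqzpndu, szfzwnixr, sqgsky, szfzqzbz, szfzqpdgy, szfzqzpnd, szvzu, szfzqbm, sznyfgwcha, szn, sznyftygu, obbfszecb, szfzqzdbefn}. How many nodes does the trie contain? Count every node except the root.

61

Count nodes per top-level branch (shared prefixes stored once):
  'o'-branch (obbfszecb): 9 nodes
  's'-branch (sqgsky, szfzqbm, szfzqpdgy, szfzqplqc, szfzqzbz, szfzqzdbefn, szfzqzpnd, szfzqzpndu, szfzwnixj, szfzwnixr, szn, sznyfgwcha, sznyftygu, szvzu): 52 nodes
Sum: 61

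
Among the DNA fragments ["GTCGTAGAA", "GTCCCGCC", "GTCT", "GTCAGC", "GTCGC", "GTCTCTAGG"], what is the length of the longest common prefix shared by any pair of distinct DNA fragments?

Look for the deepest trie node that still has at least two words in its subtree.
"GTCGC" and "GTCGTAGAA" agree on "GTCG" (4 characters) before diverging; nothing deeper is shared.
Longest shared-prefix length: 4

4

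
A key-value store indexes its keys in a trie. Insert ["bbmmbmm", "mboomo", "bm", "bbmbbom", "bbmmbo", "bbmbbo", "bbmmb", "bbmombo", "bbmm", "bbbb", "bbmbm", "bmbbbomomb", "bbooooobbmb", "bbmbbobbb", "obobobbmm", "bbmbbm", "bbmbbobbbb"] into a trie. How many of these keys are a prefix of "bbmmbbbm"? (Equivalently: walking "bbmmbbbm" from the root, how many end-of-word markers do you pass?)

2

Walk "bbmmbbbm" from the root; an end-of-word marker is hit whenever a stored word is a prefix of "bbmmbbbm".
Prefixes of the query that are stored words: "bbmm", "bbmmb"
Count: 2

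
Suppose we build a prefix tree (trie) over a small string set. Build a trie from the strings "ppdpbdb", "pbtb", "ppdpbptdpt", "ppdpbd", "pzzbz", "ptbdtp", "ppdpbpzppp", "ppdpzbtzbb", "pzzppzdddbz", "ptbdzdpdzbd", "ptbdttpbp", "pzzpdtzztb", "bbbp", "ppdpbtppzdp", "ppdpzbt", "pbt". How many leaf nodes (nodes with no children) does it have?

13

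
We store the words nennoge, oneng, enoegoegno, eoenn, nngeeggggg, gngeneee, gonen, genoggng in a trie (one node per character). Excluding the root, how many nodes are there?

54

For each word, the new-node count is its length minus the longest prefix already in the trie:
  "nennoge" → 7 new (n, e, n, n, o, g, e)
  "oneng" → 5 new (o, n, e, n, g)
  "enoegoegno" → 10 new (e, n, o, e, g, o, e, g, n, o)
  "eoenn" → prefix "e" already present; 4 new (o, e, n, n)
  "nngeeggggg" → prefix "n" already present; 9 new (n, g, e, e, g, g, g, g, g)
  "gngeneee" → 8 new (g, n, g, e, n, e, e, e)
  "gonen" → prefix "g" already present; 4 new (o, n, e, n)
  "genoggng" → prefix "g" already present; 7 new (e, n, o, g, g, n, g)
Total nodes = 7 + 5 + 10 + 4 + 9 + 8 + 4 + 7 = 54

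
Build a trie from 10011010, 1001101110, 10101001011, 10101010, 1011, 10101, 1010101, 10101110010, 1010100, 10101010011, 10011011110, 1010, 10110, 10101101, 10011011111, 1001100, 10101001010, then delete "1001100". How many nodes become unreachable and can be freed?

1

Walk "1001100" from the leaf back toward the root, removing each node that no remaining word uses.
The suffix "0" (1 node) is used only by "1001100"; the node for "100110" still has the child "1", so pruning stops there.
Nodes removed: 1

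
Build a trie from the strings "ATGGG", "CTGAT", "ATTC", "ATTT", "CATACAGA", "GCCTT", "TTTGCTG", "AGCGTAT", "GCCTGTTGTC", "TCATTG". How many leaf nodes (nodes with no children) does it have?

10

A leaf is a node with no children — equivalently, the end of a word that is not a proper prefix of any other stored word.
Those words: "AGCGTAT", "ATGGG", "ATTC", "ATTT", "CATACAGA", "CTGAT", "GCCTGTTGTC", "GCCTT", "TCATTG", "TTTGCTG"
Leaf count: 10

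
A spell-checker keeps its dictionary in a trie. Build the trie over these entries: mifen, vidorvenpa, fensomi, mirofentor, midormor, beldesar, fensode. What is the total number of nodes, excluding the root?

46

Insert word by word; a character creates a node only if that edge doesn't already exist:
  "mifen" → 5 new (m, i, f, e, n)
  "vidorvenpa" → 10 new (v, i, d, o, r, v, e, n, p, a)
  "fensomi" → 7 new (f, e, n, s, o, m, i)
  "mirofentor" → prefix "mi" already present; 8 new (r, o, f, e, n, t, o, r)
  "midormor" → prefix "mi" already present; 6 new (d, o, r, m, o, r)
  "beldesar" → 8 new (b, e, l, d, e, s, a, r)
  "fensode" → prefix "fenso" already present; 2 new (d, e)
Total nodes = 5 + 10 + 7 + 8 + 6 + 8 + 2 = 46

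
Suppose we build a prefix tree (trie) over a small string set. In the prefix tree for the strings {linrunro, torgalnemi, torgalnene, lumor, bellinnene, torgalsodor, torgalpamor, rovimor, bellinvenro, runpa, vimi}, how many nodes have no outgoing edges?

11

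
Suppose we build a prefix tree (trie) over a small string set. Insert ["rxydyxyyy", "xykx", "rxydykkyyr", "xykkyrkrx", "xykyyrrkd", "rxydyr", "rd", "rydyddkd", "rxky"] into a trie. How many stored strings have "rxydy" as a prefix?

3

Walk to "rxydy"; the words in its subtree are exactly those with that prefix.
Matches: "rxydykkyyr", "rxydyr", "rxydyxyyy"
Count: 3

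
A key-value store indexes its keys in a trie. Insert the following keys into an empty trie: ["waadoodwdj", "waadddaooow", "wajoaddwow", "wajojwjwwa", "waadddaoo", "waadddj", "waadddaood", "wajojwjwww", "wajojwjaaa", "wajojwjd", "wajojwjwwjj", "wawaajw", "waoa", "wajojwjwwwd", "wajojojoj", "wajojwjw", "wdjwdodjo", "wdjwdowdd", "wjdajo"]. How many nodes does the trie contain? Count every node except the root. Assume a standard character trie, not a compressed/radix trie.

Count nodes per top-level branch (shared prefixes stored once):
  'w'-branch (waadddaoo, waadddaood, waadddaooow, waadddj, waadoodwdj, wajoaddwow, wajojojoj, wajojwjaaa, wajojwjd, wajojwjw, wajojwjwwa, wajojwjwwjj, wajojwjwww, wajojwjwwwd, waoa, wawaajw, wdjwdodjo, wdjwdowdd, wjdajo): 68 nodes
Sum: 68

68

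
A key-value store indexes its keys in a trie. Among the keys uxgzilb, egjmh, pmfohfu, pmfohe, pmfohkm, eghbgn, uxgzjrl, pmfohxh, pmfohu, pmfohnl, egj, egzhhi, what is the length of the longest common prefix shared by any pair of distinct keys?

5

Equivalently: take the maximum, over all pairs, of their longest common prefix length.
"pmfohe" and "pmfohfu" agree on "pmfoh" (5 characters) before diverging; nothing deeper is shared.
Longest shared-prefix length: 5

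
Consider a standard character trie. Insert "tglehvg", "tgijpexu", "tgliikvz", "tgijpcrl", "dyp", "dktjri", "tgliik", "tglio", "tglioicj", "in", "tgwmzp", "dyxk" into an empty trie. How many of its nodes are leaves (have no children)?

Leaves are exactly the stored words that no other stored word extends.
Those words: "dktjri", "dyp", "dyxk", "in", "tgijpcrl", "tgijpexu", "tglehvg", "tgliikvz", "tglioicj", "tgwmzp"
Leaf count: 10

10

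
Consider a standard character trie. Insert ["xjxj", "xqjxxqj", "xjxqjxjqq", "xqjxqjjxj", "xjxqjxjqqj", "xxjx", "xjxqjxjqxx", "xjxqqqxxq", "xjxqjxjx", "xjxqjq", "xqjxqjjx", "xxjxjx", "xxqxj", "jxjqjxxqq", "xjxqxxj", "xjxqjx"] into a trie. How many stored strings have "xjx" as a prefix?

9

Filter for entries beginning with "xjx":
Matches: "xjxj", "xjxqjq", "xjxqjx", "xjxqjxjqq", "xjxqjxjqqj", "xjxqjxjqxx", "xjxqjxjx", "xjxqqqxxq", "xjxqxxj"
Count: 9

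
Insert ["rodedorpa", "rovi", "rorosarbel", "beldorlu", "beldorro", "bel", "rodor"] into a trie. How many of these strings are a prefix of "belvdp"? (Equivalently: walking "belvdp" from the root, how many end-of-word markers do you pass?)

Traverse "belvdp" character by character; count nodes along the way that are marked as word ends.
Prefixes of the query that are stored words: "bel"
Count: 1

1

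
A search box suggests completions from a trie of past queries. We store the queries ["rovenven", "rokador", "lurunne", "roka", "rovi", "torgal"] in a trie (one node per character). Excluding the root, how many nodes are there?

27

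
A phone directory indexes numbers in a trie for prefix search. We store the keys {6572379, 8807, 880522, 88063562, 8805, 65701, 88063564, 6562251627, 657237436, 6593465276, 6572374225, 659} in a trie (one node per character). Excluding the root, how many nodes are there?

44

Count nodes per top-level branch (shared prefixes stored once):
  '6'-branch (6562251627, 65701, 6572374225, 657237436, 6572379, 659, 6593465276): 31 nodes
  '8'-branch (8805, 880522, 88063562, 88063564, 8807): 13 nodes
Sum: 44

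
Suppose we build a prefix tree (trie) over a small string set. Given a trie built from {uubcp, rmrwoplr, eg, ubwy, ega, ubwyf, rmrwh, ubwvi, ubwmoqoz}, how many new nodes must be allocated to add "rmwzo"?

3

The longest prefix of "rmwzo" already in the trie is "rm" (length 2).
New nodes needed: |"rmwzo"| − 2 = 5 − 2 = 3.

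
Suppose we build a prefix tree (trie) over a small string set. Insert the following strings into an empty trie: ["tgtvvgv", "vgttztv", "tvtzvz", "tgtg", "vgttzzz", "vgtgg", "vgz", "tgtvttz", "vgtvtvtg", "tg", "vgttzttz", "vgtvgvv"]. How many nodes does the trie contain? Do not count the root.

For each word, the new-node count is its length minus the longest prefix already in the trie:
  "tgtvvgv" → 7 new (t, g, t, v, v, g, v)
  "vgttztv" → 7 new (v, g, t, t, z, t, v)
  "tvtzvz" → prefix "t" already present; 5 new (v, t, z, v, z)
  "tgtg" → prefix "tgt" already present; 1 new (g)
  "vgttzzz" → prefix "vgttz" already present; 2 new (z, z)
  "vgtgg" → prefix "vgt" already present; 2 new (g, g)
  "vgz" → prefix "vg" already present; 1 new (z)
  "tgtvttz" → prefix "tgtv" already present; 3 new (t, t, z)
  "vgtvtvtg" → prefix "vgt" already present; 5 new (v, t, v, t, g)
  "tg" → prefix "tg" already present; 0 new (none)
  "vgttzttz" → prefix "vgttzt" already present; 2 new (t, z)
  "vgtvgvv" → prefix "vgtv" already present; 3 new (g, v, v)
Total nodes = 7 + 7 + 5 + 1 + 2 + 2 + 1 + 3 + 5 + 0 + 2 + 3 = 38

38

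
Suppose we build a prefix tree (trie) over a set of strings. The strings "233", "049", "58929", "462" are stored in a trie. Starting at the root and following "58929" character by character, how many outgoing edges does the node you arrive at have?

0

Walk "58929" from the root, arriving at one node.
No stored string extends past "58929".
That node has 0 child edges.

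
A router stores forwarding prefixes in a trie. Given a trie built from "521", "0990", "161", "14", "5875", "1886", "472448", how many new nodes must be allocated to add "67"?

Nothing in the trie begins with "6"; the whole of "67" is new.
2 − 0 = 2 new nodes.

2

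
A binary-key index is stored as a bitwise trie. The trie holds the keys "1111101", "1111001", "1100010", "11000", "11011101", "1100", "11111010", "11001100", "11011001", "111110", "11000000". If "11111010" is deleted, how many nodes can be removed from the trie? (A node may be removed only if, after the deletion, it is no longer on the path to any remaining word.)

1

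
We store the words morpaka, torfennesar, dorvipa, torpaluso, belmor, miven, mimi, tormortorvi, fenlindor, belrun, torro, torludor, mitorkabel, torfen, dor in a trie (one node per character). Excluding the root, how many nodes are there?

78

For each word, the new-node count is its length minus the longest prefix already in the trie:
  "morpaka" → 7 new (m, o, r, p, a, k, a)
  "torfennesar" → 11 new (t, o, r, f, e, n, n, e, s, a, r)
  "dorvipa" → 7 new (d, o, r, v, i, p, a)
  "torpaluso" → prefix "tor" already present; 6 new (p, a, l, u, s, o)
  "belmor" → 6 new (b, e, l, m, o, r)
  "miven" → prefix "m" already present; 4 new (i, v, e, n)
  "mimi" → prefix "mi" already present; 2 new (m, i)
  "tormortorvi" → prefix "tor" already present; 8 new (m, o, r, t, o, r, v, i)
  "fenlindor" → 9 new (f, e, n, l, i, n, d, o, r)
  "belrun" → prefix "bel" already present; 3 new (r, u, n)
  "torro" → prefix "tor" already present; 2 new (r, o)
  "torludor" → prefix "tor" already present; 5 new (l, u, d, o, r)
  "mitorkabel" → prefix "mi" already present; 8 new (t, o, r, k, a, b, e, l)
  "torfen" → prefix "torfen" already present; 0 new (none)
  "dor" → prefix "dor" already present; 0 new (none)
Total nodes = 7 + 11 + 7 + 6 + 6 + 4 + 2 + 8 + 9 + 3 + 2 + 5 + 8 + 0 + 0 = 78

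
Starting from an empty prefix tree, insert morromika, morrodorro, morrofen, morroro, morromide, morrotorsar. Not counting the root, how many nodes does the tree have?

27

Trace insertions, counting only characters that open a new branch:
  "morromika" → 9 new (m, o, r, r, o, m, i, k, a)
  "morrodorro" → prefix "morro" already present; 5 new (d, o, r, r, o)
  "morrofen" → prefix "morro" already present; 3 new (f, e, n)
  "morroro" → prefix "morro" already present; 2 new (r, o)
  "morromide" → prefix "morromi" already present; 2 new (d, e)
  "morrotorsar" → prefix "morro" already present; 6 new (t, o, r, s, a, r)
Total nodes = 9 + 5 + 3 + 2 + 2 + 6 = 27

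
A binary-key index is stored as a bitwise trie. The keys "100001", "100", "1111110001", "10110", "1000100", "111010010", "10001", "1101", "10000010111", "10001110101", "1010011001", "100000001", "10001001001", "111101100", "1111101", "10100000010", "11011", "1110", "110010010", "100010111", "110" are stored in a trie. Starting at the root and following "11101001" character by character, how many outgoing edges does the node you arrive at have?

Walk "11101001" from the root, arriving at one node.
Characters that immediately follow "11101001" among the stored strings: {0}.
That node has 1 child edge.

1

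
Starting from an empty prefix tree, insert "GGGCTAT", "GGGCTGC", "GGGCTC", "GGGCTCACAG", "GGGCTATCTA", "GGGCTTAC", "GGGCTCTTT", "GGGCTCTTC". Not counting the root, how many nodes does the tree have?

24

Trace insertions, counting only characters that open a new branch:
  "GGGCTAT" → 7 new (G, G, G, C, T, A, T)
  "GGGCTGC" → prefix "GGGCT" already present; 2 new (G, C)
  "GGGCTC" → prefix "GGGCT" already present; 1 new (C)
  "GGGCTCACAG" → prefix "GGGCTC" already present; 4 new (A, C, A, G)
  "GGGCTATCTA" → prefix "GGGCTAT" already present; 3 new (C, T, A)
  "GGGCTTAC" → prefix "GGGCT" already present; 3 new (T, A, C)
  "GGGCTCTTT" → prefix "GGGCTC" already present; 3 new (T, T, T)
  "GGGCTCTTC" → prefix "GGGCTCTT" already present; 1 new (C)
Total nodes = 7 + 2 + 1 + 4 + 3 + 3 + 3 + 1 = 24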